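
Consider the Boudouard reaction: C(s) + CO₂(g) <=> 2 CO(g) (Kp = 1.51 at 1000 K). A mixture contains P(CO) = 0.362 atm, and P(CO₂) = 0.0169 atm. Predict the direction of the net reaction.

(C is a pure solid — omitted from Qp.)
Qp = P(CO)² / P(CO₂) = (0.362)² / (0.0169) = 7.75
Qp = 7.75 > Kp = 1.51, so the reverse reaction proceeds.

toward reactants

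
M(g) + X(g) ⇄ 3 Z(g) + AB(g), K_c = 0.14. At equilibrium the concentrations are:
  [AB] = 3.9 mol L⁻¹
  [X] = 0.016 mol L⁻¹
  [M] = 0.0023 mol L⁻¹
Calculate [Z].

[Z] = 0.011 mol L⁻¹

At equilibrium, K_c = [Z]³·[AB] / ([M]·[X]) = 0.14.
([Z])³·(3.9) / ((0.0023)·(0.016)) = 0.14
[Z]³ = 1.32×10⁻⁶ ⇒ [Z] = 0.011 mol L⁻¹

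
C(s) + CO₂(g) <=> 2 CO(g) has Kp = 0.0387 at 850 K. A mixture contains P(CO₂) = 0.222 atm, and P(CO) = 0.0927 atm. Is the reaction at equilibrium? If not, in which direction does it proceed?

neither direction; the system is at equilibrium

(C is a pure solid — omitted from Qp.)
Qp = P(CO)² / P(CO₂) = (0.0927)² / (0.222) = 0.0387
Qp = 0.0387 = Kp, so the system is already at equilibrium.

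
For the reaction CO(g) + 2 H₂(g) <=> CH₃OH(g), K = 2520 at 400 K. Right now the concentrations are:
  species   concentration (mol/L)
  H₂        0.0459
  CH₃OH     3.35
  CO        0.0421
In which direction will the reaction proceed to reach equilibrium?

Q = [CH₃OH] / ([CO]·[H₂]²) = (3.35) / ((0.0421)·(0.0459)²) = 37800
Q = 37800 > K = 2520, so the reverse reaction proceeds.

in the reverse direction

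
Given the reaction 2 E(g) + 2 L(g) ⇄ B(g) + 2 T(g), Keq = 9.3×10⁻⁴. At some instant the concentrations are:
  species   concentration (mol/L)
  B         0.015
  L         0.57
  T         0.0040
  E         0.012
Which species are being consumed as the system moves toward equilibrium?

B, T (products)

Q = [B]·[T]² / ([E]²·[L]²) = (0.015)·(0.0040)² / ((0.012)²·(0.57)²) = 0.0051
Q = 0.0051 > Keq = 9.3×10⁻⁴: net reverse reaction.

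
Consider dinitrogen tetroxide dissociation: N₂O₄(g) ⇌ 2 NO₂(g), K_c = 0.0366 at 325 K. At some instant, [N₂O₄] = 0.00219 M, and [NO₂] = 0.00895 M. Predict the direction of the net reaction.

Q_c = [NO₂]² / [N₂O₄] = (0.00895)² / (0.00219) = 0.0366
Q_c = 0.0366 = K_c, so the system is already at equilibrium.

neither direction; the system is at equilibrium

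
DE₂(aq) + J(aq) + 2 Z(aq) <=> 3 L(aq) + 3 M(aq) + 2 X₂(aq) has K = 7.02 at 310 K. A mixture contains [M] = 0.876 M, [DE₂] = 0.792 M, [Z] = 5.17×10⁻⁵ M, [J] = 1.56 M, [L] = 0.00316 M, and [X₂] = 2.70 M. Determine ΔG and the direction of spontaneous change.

ΔG = 4.89 kJ/mol; the forward reaction is non-spontaneous

Q = [L]³·[M]³·[X₂]² / ([DE₂]·[J]·[Z]²) = (0.00316)³·(0.876)³·(2.70)² / ((0.792)·(1.56)·(5.17×10⁻⁵)²) = 46.8
ΔG = RT ln(Q/K) = (8.314 J mol⁻¹ K⁻¹)(310 K) × ln(46.8/7.02)
   = (2.577 kJ/mol)(1.897) = 4.89 kJ/mol
ΔG > 0, so the forward reaction is non-spontaneous (proceeds in reverse).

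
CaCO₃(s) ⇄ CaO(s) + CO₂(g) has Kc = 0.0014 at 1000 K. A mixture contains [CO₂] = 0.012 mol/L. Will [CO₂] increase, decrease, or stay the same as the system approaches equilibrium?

decrease

(CaCO₃, CaO are pure solids — omitted from Qc.)
Qc = [CO₂] = 0.012
Qc = 0.012 > Kc = 0.0014: net reverse reaction.
CO₂ is a product, so it decreases.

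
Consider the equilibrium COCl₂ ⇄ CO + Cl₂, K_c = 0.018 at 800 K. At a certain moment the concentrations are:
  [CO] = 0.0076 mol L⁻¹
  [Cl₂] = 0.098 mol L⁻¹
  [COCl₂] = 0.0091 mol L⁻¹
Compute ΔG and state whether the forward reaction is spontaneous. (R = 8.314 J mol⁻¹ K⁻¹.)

Q_c = [CO]·[Cl₂] / [COCl₂] = (0.0076)·(0.098) / (0.0091) = 0.0818
ΔG = RT ln(Q_c/K_c) = (8.314 J mol⁻¹ K⁻¹)(800 K) × ln(0.0818/0.018)
   = (6.651 kJ/mol)(1.514) = 10.1 kJ/mol
ΔG > 0, so the forward reaction is non-spontaneous (proceeds in reverse).

ΔG = 10.1 kJ/mol; the forward reaction is non-spontaneous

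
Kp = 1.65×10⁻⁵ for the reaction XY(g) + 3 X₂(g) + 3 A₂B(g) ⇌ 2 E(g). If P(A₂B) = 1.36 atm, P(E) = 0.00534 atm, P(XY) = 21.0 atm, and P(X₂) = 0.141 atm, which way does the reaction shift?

Qp = P(E)² / (P(XY)·P(X₂)³·P(A₂B)³) = (0.00534)² / ((21.0)·(0.141)³·(1.36)³) = 1.93×10⁻⁴
Qp = 1.93×10⁻⁴ > Kp = 1.65×10⁻⁵, so the reverse reaction proceeds.

to the left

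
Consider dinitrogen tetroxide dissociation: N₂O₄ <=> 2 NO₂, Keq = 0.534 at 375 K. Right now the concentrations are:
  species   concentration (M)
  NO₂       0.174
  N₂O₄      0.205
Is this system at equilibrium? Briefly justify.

Q = [NO₂]² / [N₂O₄] = (0.174)² / (0.205) = 0.148
Q = 0.148 < Keq = 0.534: net forward reaction.

no; Q < K, reaction proceeds forward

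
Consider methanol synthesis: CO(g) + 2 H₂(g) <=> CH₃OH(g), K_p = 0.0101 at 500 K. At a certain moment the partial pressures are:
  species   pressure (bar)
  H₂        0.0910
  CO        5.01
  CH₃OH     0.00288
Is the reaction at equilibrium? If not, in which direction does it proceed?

Q_p = P(CH₃OH) / (P(CO)·P(H₂)²) = (0.00288) / ((5.01)·(0.0910)²) = 0.0694
Q_p = 0.0694 > K_p = 0.0101, so the reverse reaction proceeds.

in the reverse direction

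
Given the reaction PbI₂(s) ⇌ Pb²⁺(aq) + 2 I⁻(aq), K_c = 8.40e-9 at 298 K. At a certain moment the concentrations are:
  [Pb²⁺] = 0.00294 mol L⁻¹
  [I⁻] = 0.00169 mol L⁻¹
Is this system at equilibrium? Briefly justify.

(PbI₂ is a pure solid — omitted from Q_c.)
Q_c = [Pb²⁺]·[I⁻]² = (0.00294)·(0.00169)² = 8.40e-9
Q_c = 8.40e-9 = K_c; the system is at equilibrium.

yes, at equilibrium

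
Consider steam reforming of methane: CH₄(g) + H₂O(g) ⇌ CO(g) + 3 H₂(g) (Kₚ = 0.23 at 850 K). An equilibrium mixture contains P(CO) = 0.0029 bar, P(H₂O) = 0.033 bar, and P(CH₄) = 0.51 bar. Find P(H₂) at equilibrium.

At equilibrium, Kₚ = P(CO)·P(H₂)³ / (P(CH₄)·P(H₂O)) = 0.23.
(0.0029)·(P(H₂))³ / ((0.51)·(0.033)) = 0.23
P(H₂)³ = 1.33 ⇒ P(H₂) = 1.1 bar

P(H₂) = 1.1 bar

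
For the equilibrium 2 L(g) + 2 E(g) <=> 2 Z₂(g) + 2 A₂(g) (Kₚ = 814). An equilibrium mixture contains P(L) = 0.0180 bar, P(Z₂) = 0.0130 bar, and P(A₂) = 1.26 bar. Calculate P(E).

At equilibrium, Kₚ = P(Z₂)²·P(A₂)² / (P(L)²·P(E)²) = 814.
(0.0130)²·(1.26)² / ((0.0180)²·(P(E))²) = 814
P(E)² = 0.00102 ⇒ P(E) = 0.0319 bar

P(E) = 0.0319 bar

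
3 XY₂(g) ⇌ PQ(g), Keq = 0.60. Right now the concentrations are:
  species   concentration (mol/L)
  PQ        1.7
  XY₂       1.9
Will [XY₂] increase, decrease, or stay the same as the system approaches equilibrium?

decrease

Q = [PQ] / [XY₂]³ = (1.7) / (1.9)³ = 0.25
Q = 0.25 < Keq = 0.60: net forward reaction.
XY₂ is a reactant, so it decreases.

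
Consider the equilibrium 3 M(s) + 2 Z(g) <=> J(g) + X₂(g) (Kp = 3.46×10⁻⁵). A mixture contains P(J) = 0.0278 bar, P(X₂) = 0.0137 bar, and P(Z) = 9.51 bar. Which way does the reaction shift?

(M is a pure solid — omitted from Qp.)
Qp = P(J)·P(X₂) / P(Z)² = (0.0278)·(0.0137) / (9.51)² = 4.21×10⁻⁶
Qp = 4.21×10⁻⁶ < Kp = 3.46×10⁻⁵, so the forward reaction proceeds.

forward (toward products)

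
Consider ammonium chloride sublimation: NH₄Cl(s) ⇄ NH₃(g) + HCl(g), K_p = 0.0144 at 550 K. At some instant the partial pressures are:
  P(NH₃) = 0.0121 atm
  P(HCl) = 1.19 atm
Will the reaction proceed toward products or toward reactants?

neither direction; the system is at equilibrium

(NH₄Cl is a pure solid — omitted from Q_p.)
Q_p = P(NH₃)·P(HCl) = (0.0121)·(1.19) = 0.0144
Q_p = 0.0144 = K_p, so the system is already at equilibrium.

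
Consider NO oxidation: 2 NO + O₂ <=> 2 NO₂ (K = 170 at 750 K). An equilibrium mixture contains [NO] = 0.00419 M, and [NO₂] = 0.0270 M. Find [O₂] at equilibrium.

[O₂] = 0.244 M

At equilibrium, K = [NO₂]² / ([NO]²·[O₂]) = 170.
(0.0270)² / ((0.00419)²·([O₂])) = 170
[O₂] = 0.244 M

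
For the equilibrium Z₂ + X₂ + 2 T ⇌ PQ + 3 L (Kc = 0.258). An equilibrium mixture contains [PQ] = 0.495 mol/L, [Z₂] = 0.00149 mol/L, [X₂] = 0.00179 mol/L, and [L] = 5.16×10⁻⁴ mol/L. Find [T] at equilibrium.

At equilibrium, Kc = [PQ]·[L]³ / ([Z₂]·[X₂]·[T]²) = 0.258.
(0.495)·(5.16×10⁻⁴)³ / ((0.00149)·(0.00179)·([T])²) = 0.258
[T]² = 9.88×10⁻⁵ ⇒ [T] = 0.00994 mol/L

[T] = 0.00994 mol/L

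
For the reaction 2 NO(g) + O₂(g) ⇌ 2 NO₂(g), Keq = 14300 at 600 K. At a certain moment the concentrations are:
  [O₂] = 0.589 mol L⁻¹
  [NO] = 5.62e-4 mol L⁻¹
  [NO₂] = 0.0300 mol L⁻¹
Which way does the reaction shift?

Q = [NO₂]² / ([NO]²·[O₂]) = (0.0300)² / ((5.62e-4)²·(0.589)) = 4840
Q = 4840 < Keq = 14300, so the forward reaction proceeds.

in the forward direction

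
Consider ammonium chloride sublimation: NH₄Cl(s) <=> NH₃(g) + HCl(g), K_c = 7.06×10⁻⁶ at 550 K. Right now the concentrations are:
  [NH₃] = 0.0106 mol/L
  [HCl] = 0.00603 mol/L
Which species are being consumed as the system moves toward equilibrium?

NH₃, HCl (products)

(NH₄Cl is a pure solid — omitted from Q_c.)
Q_c = [NH₃]·[HCl] = (0.0106)·(0.00603) = 6.39×10⁻⁵
Q_c = 6.39×10⁻⁵ > K_c = 7.06×10⁻⁶: net reverse reaction.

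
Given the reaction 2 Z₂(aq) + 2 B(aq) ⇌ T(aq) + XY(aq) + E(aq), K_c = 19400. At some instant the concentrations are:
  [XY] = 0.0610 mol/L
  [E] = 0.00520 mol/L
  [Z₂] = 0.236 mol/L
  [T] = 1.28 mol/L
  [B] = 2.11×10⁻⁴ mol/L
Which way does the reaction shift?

in the reverse direction

Q_c = [T]·[XY]·[E] / ([Z₂]²·[B]²) = (1.28)·(0.0610)·(0.00520) / ((0.236)²·(2.11×10⁻⁴)²) = 1.64×10⁵
Q_c = 1.64×10⁵ > K_c = 19400, so the reverse reaction proceeds.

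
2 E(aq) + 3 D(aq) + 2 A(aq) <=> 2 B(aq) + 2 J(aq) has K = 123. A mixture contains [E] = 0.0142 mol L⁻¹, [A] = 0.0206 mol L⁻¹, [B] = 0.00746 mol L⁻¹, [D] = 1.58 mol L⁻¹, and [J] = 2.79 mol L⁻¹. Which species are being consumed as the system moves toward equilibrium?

Q = [B]²·[J]² / ([E]²·[D]³·[A]²) = (0.00746)²·(2.79)² / ((0.0142)²·(1.58)³·(0.0206)²) = 1280
Q = 1280 > K = 123: net reverse reaction.

B, J (products)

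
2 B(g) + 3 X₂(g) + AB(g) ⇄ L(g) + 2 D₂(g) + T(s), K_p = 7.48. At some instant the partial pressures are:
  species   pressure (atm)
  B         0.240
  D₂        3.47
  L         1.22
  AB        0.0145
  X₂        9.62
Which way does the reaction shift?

to the left

(T is a pure solid — omitted from Q_p.)
Q_p = P(L)·P(D₂)² / (P(B)²·P(X₂)³·P(AB)) = (1.22)·(3.47)² / ((0.240)²·(9.62)³·(0.0145)) = 19.8
Q_p = 19.8 > K_p = 7.48, so the reverse reaction proceeds.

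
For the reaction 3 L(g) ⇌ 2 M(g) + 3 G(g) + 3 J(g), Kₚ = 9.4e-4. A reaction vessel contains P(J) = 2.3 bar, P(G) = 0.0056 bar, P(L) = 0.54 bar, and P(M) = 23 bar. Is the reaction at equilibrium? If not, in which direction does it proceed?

toward reactants

Qₚ = P(M)²·P(G)³·P(J)³ / P(L)³ = (23)²·(0.0056)³·(2.3)³ / (0.54)³ = 0.0072
Qₚ = 0.0072 > Kₚ = 9.4e-4, so the reverse reaction proceeds.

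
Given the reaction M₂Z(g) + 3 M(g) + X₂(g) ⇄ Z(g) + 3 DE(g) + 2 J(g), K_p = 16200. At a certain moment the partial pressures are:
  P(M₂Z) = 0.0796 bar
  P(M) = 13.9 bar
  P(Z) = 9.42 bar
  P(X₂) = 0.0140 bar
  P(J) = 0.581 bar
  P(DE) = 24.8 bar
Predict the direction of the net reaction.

neither direction; the system is at equilibrium

Q_p = P(Z)·P(DE)³·P(J)² / (P(M₂Z)·P(M)³·P(X₂)) = (9.42)·(24.8)³·(0.581)² / ((0.0796)·(13.9)³·(0.0140)) = 16200
Q_p = 16200 = K_p, so the system is already at equilibrium.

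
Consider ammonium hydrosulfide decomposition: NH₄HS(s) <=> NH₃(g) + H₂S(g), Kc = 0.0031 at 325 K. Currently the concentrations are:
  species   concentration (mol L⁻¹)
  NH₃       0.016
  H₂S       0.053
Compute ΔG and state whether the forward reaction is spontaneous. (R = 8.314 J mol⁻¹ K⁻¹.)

ΔG = -3.50 kJ/mol; the forward reaction is spontaneous

(NH₄HS is a pure solid — omitted from Qc.)
Qc = [NH₃]·[H₂S] = (0.016)·(0.053) = 8.48×10⁻⁴
ΔG = RT ln(Qc/Kc) = (8.314 J mol⁻¹ K⁻¹)(325 K) × ln(8.48×10⁻⁴/0.0031)
   = (2.702 kJ/mol)(-1.296) = -3.50 kJ/mol
ΔG < 0, so the forward reaction is spontaneous (proceeds forward).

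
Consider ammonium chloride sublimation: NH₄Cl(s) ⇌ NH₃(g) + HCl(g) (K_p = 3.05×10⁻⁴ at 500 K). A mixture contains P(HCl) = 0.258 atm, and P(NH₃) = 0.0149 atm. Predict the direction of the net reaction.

in the reverse direction

(NH₄Cl is a pure solid — omitted from Q_p.)
Q_p = P(NH₃)·P(HCl) = (0.0149)·(0.258) = 0.00384
Q_p = 0.00384 > K_p = 3.05×10⁻⁴, so the reverse reaction proceeds.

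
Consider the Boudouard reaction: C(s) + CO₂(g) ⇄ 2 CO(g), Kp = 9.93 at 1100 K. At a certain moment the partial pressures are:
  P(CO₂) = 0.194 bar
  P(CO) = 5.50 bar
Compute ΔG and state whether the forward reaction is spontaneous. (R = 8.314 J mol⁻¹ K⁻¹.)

(C is a pure solid — omitted from Qp.)
Qp = P(CO)² / P(CO₂) = (5.50)² / (0.194) = 156
ΔG = RT ln(Qp/Kp) = (8.314 J mol⁻¹ K⁻¹)(1100 K) × ln(156/9.93)
   = (9.145 kJ/mol)(2.754) = 25.2 kJ/mol
ΔG > 0, so the forward reaction is non-spontaneous (proceeds in reverse).

ΔG = 25.2 kJ/mol; the forward reaction is non-spontaneous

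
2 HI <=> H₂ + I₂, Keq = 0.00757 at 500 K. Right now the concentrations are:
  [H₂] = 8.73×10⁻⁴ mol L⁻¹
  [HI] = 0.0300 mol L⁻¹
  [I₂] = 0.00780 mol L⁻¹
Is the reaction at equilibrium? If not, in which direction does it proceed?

Q = [H₂]·[I₂] / [HI]² = (8.73×10⁻⁴)·(0.00780) / (0.0300)² = 0.00757
Q = 0.00757 = Keq, so the system is already at equilibrium.

at equilibrium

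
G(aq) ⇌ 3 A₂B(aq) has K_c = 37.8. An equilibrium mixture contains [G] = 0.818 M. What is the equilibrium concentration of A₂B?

At equilibrium, K_c = [A₂B]³ / [G] = 37.8.
([A₂B])³ / (0.818) = 37.8
[A₂B]³ = 30.9 ⇒ [A₂B] = 3.14 M

[A₂B] = 3.14 M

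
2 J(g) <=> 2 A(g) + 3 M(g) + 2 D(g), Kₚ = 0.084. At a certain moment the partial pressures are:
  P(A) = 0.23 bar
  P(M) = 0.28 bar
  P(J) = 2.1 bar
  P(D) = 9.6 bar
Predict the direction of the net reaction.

Qₚ = P(A)²·P(M)³·P(D)² / P(J)² = (0.23)²·(0.28)³·(9.6)² / (2.1)² = 0.024
Qₚ = 0.024 < Kₚ = 0.084, so the forward reaction proceeds.

to the right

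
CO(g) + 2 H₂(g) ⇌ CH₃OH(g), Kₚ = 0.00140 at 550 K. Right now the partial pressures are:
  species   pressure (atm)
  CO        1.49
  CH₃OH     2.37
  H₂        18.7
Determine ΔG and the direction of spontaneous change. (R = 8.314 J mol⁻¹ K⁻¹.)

ΔG = 5.39 kJ/mol; the forward reaction is non-spontaneous

Qₚ = P(CH₃OH) / (P(CO)·P(H₂)²) = (2.37) / ((1.49)·(18.7)²) = 0.00455
ΔG = RT ln(Qₚ/Kₚ) = (8.314 J mol⁻¹ K⁻¹)(550 K) × ln(0.00455/0.00140)
   = (4.573 kJ/mol)(1.179) = 5.39 kJ/mol
ΔG > 0, so the forward reaction is non-spontaneous (proceeds in reverse).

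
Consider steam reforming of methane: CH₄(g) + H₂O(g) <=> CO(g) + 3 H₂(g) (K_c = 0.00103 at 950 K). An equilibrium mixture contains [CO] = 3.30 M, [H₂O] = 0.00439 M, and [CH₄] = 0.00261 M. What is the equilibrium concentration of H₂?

At equilibrium, K_c = [CO]·[H₂]³ / ([CH₄]·[H₂O]) = 0.00103.
(3.30)·([H₂])³ / ((0.00261)·(0.00439)) = 0.00103
[H₂]³ = 3.58e-9 ⇒ [H₂] = 0.00153 M

[H₂] = 0.00153 M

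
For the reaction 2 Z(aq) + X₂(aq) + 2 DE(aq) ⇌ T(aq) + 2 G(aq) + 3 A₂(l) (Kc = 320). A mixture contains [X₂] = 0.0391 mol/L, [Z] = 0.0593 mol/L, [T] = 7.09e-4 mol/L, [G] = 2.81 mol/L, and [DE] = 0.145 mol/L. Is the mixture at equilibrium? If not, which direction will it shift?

no; Q > K, reaction proceeds in reverse

(A₂ is a pure liquid — omitted from Qc.)
Qc = [T]·[G]² / ([Z]²·[X₂]·[DE]²) = (7.09e-4)·(2.81)² / ((0.0593)²·(0.0391)·(0.145)²) = 1940
Qc = 1940 > Kc = 320: net reverse reaction.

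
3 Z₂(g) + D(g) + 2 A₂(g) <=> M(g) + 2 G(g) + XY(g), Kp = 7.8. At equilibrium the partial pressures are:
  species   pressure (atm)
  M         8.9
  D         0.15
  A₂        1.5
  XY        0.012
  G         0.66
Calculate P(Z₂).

At equilibrium, Kp = P(M)·P(G)²·P(XY) / (P(Z₂)³·P(D)·P(A₂)²) = 7.8.
(8.9)·(0.66)²·(0.012) / ((P(Z₂))³·(0.15)·(1.5)²) = 7.8
P(Z₂)³ = 0.0177 ⇒ P(Z₂) = 0.26 atm

P(Z₂) = 0.26 atm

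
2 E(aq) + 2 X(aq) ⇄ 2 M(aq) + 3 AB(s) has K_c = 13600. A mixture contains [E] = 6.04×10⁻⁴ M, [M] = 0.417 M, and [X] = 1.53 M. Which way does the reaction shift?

(AB is a pure solid — omitted from Q_c.)
Q_c = [M]² / ([E]²·[X]²) = (0.417)² / ((6.04×10⁻⁴)²·(1.53)²) = 2.04×10⁵
Q_c = 2.04×10⁵ > K_c = 13600, so the reverse reaction proceeds.

to the left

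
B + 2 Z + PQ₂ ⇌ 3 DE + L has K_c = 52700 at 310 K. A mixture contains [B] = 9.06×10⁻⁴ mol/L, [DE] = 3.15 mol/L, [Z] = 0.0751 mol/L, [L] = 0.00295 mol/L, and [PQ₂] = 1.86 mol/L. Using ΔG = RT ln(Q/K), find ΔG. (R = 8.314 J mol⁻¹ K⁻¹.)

ΔG = -4.36 kJ/mol

Q_c = [DE]³·[L] / ([B]·[Z]²·[PQ₂]) = (3.15)³·(0.00295) / ((9.06×10⁻⁴)·(0.0751)²·(1.86)) = 9700
ΔG = RT ln(Q_c/K_c) = (8.314 J mol⁻¹ K⁻¹)(310 K) × ln(9700/52700)
   = (2.577 kJ/mol)(-1.692) = -4.36 kJ/mol
ΔG < 0, so the forward reaction is spontaneous (proceeds forward).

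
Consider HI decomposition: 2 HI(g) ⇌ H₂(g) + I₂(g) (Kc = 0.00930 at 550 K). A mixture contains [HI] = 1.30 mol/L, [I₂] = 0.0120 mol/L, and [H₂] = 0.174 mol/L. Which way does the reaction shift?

to the right

Qc = [H₂]·[I₂] / [HI]² = (0.174)·(0.0120) / (1.30)² = 0.00124
Qc = 0.00124 < Kc = 0.00930, so the forward reaction proceeds.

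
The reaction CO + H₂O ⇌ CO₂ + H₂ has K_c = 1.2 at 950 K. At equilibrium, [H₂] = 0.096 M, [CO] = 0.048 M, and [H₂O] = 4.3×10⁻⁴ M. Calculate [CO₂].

At equilibrium, K_c = [CO₂]·[H₂] / ([CO]·[H₂O]) = 1.2.
([CO₂])·(0.096) / ((0.048)·(4.3×10⁻⁴)) = 1.2
[CO₂] = 2.58×10⁻⁴ = 2.6×10⁻⁴ M

[CO₂] = 2.6×10⁻⁴ M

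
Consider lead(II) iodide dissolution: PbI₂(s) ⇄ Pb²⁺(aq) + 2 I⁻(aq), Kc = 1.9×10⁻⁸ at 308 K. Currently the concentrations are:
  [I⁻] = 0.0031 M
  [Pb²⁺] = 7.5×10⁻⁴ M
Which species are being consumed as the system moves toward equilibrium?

PbI₂ (reactants)

(PbI₂ is a pure solid — omitted from Qc.)
Qc = [Pb²⁺]·[I⁻]² = (7.5×10⁻⁴)·(0.0031)² = 7.2×10⁻⁹
Qc = 7.2×10⁻⁹ < Kc = 1.9×10⁻⁸: net forward reaction.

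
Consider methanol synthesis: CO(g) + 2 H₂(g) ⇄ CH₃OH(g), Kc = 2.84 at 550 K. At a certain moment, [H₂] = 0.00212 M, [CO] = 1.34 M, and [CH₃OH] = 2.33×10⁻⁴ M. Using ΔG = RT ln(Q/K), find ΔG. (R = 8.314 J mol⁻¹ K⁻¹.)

Qc = [CH₃OH] / ([CO]·[H₂]²) = (2.33×10⁻⁴) / ((1.34)·(0.00212)²) = 38.7
ΔG = RT ln(Qc/Kc) = (8.314 J mol⁻¹ K⁻¹)(550 K) × ln(38.7/2.84)
   = (4.573 kJ/mol)(2.612) = 11.9 kJ/mol
ΔG > 0, so the forward reaction is non-spontaneous (proceeds in reverse).

ΔG = 11.9 kJ/mol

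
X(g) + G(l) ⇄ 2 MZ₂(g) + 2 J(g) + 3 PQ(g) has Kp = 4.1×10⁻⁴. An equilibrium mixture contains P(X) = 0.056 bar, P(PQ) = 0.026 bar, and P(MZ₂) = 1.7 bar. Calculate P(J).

P(J) = 0.67 bar

(G is a pure liquid — omitted from Kp.)
At equilibrium, Kp = P(MZ₂)²·P(J)²·P(PQ)³ / P(X) = 4.1×10⁻⁴.
(1.7)²·(P(J))²·(0.026)³ / (0.056) = 4.1×10⁻⁴
P(J)² = 0.452 ⇒ P(J) = 0.67 bar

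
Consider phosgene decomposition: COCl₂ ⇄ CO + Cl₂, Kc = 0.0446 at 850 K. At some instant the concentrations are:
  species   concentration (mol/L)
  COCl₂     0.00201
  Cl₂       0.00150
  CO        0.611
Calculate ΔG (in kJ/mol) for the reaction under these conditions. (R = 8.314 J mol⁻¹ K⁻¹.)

ΔG = 16.4 kJ/mol

Qc = [CO]·[Cl₂] / [COCl₂] = (0.611)·(0.00150) / (0.00201) = 0.456
ΔG = RT ln(Qc/Kc) = (8.314 J mol⁻¹ K⁻¹)(850 K) × ln(0.456/0.0446)
   = (7.067 kJ/mol)(2.325) = 16.4 kJ/mol
ΔG > 0, so the forward reaction is non-spontaneous (proceeds in reverse).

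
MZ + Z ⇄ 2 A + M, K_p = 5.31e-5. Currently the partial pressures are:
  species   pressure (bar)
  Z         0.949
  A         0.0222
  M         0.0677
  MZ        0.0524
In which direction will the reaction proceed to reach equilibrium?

in the reverse direction

Q_p = P(A)²·P(M) / (P(MZ)·P(Z)) = (0.0222)²·(0.0677) / ((0.0524)·(0.949)) = 6.71e-4
Q_p = 6.71e-4 > K_p = 5.31e-5, so the reverse reaction proceeds.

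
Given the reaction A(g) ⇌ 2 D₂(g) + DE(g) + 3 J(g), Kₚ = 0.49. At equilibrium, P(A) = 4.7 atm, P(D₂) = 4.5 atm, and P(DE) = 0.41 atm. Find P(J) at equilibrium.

At equilibrium, Kₚ = P(D₂)²·P(DE)·P(J)³ / P(A) = 0.49.
(4.5)²·(0.41)·(P(J))³ / (4.7) = 0.49
P(J)³ = 0.277 ⇒ P(J) = 0.65 atm

P(J) = 0.65 atm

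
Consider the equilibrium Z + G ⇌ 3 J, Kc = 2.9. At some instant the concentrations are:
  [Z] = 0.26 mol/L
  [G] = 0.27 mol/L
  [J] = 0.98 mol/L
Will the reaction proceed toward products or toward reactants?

Qc = [J]³ / ([Z]·[G]) = (0.98)³ / ((0.26)·(0.27)) = 13
Qc = 13 > Kc = 2.9, so the reverse reaction proceeds.

to the left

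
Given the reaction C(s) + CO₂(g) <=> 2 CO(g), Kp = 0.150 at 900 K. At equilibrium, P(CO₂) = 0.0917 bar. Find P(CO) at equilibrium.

P(CO) = 0.117 bar

(C is a pure solid — omitted from Kp.)
At equilibrium, Kp = P(CO)² / P(CO₂) = 0.150.
(P(CO))² / (0.0917) = 0.150
P(CO)² = 0.0138 ⇒ P(CO) = 0.117 bar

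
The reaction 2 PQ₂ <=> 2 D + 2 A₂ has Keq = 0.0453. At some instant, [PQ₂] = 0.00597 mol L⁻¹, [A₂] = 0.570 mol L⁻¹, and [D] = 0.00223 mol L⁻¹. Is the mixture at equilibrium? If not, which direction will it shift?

Q = [D]²·[A₂]² / [PQ₂]² = (0.00223)²·(0.570)² / (0.00597)² = 0.0453
Q = 0.0453 = Keq; the system is at equilibrium.

yes, at equilibrium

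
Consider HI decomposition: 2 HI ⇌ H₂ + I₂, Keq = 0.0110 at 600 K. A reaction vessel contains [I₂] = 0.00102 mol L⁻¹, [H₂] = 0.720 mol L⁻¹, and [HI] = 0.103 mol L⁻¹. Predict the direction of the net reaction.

to the left

Q = [H₂]·[I₂] / [HI]² = (0.720)·(0.00102) / (0.103)² = 0.0692
Q = 0.0692 > Keq = 0.0110, so the reverse reaction proceeds.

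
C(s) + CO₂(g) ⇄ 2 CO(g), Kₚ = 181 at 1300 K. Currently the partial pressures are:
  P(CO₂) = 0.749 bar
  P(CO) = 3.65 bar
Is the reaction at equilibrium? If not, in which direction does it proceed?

(C is a pure solid — omitted from Qₚ.)
Qₚ = P(CO)² / P(CO₂) = (3.65)² / (0.749) = 17.8
Qₚ = 17.8 < Kₚ = 181, so the forward reaction proceeds.

in the forward direction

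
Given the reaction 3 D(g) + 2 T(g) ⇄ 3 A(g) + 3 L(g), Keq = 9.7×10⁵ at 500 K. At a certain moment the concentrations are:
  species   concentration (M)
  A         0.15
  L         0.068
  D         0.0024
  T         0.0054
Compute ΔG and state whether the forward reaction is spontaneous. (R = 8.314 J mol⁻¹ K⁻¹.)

ΔG = 4.15 kJ/mol; the forward reaction is non-spontaneous

Q = [A]³·[L]³ / ([D]³·[T]²) = (0.15)³·(0.068)³ / ((0.0024)³·(0.0054)²) = 2.63×10⁶
ΔG = RT ln(Q/Keq) = (8.314 J mol⁻¹ K⁻¹)(500 K) × ln(2.63×10⁶/9.7×10⁵)
   = (4.157 kJ/mol)(0.9974) = 4.15 kJ/mol
ΔG > 0, so the forward reaction is non-spontaneous (proceeds in reverse).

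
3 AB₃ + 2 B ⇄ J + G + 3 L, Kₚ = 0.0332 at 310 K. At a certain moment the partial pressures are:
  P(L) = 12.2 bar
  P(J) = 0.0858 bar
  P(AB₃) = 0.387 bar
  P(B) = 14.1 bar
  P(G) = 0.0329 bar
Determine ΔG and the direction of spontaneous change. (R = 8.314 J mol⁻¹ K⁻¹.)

ΔG = 6.69 kJ/mol; the forward reaction is non-spontaneous

Qₚ = P(J)·P(G)·P(L)³ / (P(AB₃)³·P(B)²) = (0.0858)·(0.0329)·(12.2)³ / ((0.387)³·(14.1)²) = 0.445
ΔG = RT ln(Qₚ/Kₚ) = (8.314 J mol⁻¹ K⁻¹)(310 K) × ln(0.445/0.0332)
   = (2.577 kJ/mol)(2.596) = 6.69 kJ/mol
ΔG > 0, so the forward reaction is non-spontaneous (proceeds in reverse).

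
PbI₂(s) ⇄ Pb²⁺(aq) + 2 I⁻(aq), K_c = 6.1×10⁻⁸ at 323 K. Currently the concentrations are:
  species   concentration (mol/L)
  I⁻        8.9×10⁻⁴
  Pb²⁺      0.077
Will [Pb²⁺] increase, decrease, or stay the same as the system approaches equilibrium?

stay the same

(PbI₂ is a pure solid — omitted from Q_c.)
Q_c = [Pb²⁺]·[I⁻]² = (0.077)·(8.9×10⁻⁴)² = 6.1×10⁻⁸
Q_c = 6.1×10⁻⁸ = K_c; the system is at equilibrium.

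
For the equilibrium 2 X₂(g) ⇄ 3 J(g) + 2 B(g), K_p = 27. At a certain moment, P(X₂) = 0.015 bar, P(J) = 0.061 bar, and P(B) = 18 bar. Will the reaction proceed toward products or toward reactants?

in the reverse direction

Q_p = P(J)³·P(B)² / P(X₂)² = (0.061)³·(18)² / (0.015)² = 330
Q_p = 330 > K_p = 27, so the reverse reaction proceeds.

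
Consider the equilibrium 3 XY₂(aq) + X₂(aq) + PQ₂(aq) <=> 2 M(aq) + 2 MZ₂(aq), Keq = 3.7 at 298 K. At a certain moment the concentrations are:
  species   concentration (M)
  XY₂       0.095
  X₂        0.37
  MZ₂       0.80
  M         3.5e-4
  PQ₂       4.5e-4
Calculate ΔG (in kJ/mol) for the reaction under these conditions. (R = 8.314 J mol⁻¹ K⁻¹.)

Q = [M]²·[MZ₂]² / ([XY₂]³·[X₂]·[PQ₂]) = (3.5e-4)²·(0.80)² / ((0.095)³·(0.37)·(4.5e-4)) = 0.549
ΔG = RT ln(Q/Keq) = (8.314 J mol⁻¹ K⁻¹)(298 K) × ln(0.549/3.7)
   = (2.478 kJ/mol)(-1.908) = -4.73 kJ/mol
ΔG < 0, so the forward reaction is spontaneous (proceeds forward).

ΔG = -4.73 kJ/mol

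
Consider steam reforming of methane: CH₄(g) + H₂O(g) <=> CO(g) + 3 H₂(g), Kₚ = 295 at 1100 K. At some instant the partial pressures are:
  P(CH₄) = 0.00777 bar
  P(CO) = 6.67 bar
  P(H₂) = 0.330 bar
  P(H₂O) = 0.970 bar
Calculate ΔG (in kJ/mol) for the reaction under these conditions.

Qₚ = P(CO)·P(H₂)³ / (P(CH₄)·P(H₂O)) = (6.67)·(0.330)³ / ((0.00777)·(0.970)) = 31.8
ΔG = RT ln(Qₚ/Kₚ) = (8.314 J mol⁻¹ K⁻¹)(1100 K) × ln(31.8/295)
   = (9.145 kJ/mol)(-2.228) = -20.4 kJ/mol
ΔG < 0, so the forward reaction is spontaneous (proceeds forward).

ΔG = -20.4 kJ/mol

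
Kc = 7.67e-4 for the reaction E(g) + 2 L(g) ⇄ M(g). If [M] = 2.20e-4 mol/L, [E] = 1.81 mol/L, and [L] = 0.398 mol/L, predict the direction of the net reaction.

no net change (already at equilibrium)

Qc = [M] / ([E]·[L]²) = (2.20e-4) / ((1.81)·(0.398)²) = 7.67e-4
Qc = 7.67e-4 = Kc, so the system is already at equilibrium.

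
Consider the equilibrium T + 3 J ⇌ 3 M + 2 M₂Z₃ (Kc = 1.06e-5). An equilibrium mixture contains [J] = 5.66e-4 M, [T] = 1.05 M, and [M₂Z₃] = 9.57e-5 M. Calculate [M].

[M] = 0.00604 M

At equilibrium, Kc = [M]³·[M₂Z₃]² / ([T]·[J]³) = 1.06e-5.
([M])³·(9.57e-5)² / ((1.05)·(5.66e-4)³) = 1.06e-5
[M]³ = 2.20e-7 ⇒ [M] = 0.00604 M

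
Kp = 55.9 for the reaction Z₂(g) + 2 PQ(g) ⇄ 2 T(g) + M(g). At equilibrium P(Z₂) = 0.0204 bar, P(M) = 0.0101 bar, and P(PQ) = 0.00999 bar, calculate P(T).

P(T) = 0.106 bar

At equilibrium, Kp = P(T)²·P(M) / (P(Z₂)·P(PQ)²) = 55.9.
(P(T))²·(0.0101) / ((0.0204)·(0.00999)²) = 55.9
P(T)² = 0.0113 ⇒ P(T) = 0.106 bar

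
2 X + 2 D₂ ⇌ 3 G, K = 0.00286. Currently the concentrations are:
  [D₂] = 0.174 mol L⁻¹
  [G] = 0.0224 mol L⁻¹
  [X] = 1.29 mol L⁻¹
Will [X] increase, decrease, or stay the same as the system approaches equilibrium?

decrease

Q = [G]³ / ([X]²·[D₂]²) = (0.0224)³ / ((1.29)²·(0.174)²) = 2.23e-4
Q = 2.23e-4 < K = 0.00286: net forward reaction.
X is a reactant, so it decreases.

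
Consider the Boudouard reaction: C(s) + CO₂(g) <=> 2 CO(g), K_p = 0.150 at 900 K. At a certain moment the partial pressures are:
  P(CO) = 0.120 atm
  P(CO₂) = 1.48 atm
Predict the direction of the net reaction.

toward products

(C is a pure solid — omitted from Q_p.)
Q_p = P(CO)² / P(CO₂) = (0.120)² / (1.48) = 0.00973
Q_p = 0.00973 < K_p = 0.150, so the forward reaction proceeds.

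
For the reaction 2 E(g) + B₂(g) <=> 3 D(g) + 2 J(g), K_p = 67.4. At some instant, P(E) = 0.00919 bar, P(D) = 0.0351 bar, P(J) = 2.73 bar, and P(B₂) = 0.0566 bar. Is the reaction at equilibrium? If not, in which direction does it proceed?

Q_p = P(D)³·P(J)² / (P(E)²·P(B₂)) = (0.0351)³·(2.73)² / ((0.00919)²·(0.0566)) = 67.4
Q_p = 67.4 = K_p, so the system is already at equilibrium.

neither direction; the system is at equilibrium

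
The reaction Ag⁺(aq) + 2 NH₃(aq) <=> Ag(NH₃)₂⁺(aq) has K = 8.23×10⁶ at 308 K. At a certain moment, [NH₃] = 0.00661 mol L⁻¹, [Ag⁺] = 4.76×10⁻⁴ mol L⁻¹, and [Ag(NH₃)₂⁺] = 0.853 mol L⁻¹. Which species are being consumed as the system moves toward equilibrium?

Ag(NH₃)₂⁺ (products)

Q = [Ag(NH₃)₂⁺] / ([Ag⁺]·[NH₃]²) = (0.853) / ((4.76×10⁻⁴)·(0.00661)²) = 4.10×10⁷
Q = 4.10×10⁷ > K = 8.23×10⁶: net reverse reaction.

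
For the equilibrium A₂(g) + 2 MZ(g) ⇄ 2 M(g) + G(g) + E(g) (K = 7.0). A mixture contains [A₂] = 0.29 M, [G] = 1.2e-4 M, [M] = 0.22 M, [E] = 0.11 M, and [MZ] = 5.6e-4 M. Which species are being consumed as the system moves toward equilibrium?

none (at equilibrium)

Q = [M]²·[G]·[E] / ([A₂]·[MZ]²) = (0.22)²·(1.2e-4)·(0.11) / ((0.29)·(5.6e-4)²) = 7.0
Q = 7.0 = K; the system is at equilibrium.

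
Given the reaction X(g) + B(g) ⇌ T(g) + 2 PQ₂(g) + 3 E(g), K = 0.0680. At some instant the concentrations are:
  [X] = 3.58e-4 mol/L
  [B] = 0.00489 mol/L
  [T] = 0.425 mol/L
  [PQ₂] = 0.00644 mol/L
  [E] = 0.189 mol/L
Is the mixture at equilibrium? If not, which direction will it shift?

Q = [T]·[PQ₂]²·[E]³ / ([X]·[B]) = (0.425)·(0.00644)²·(0.189)³ / ((3.58e-4)·(0.00489)) = 0.0680
Q = 0.0680 = K; the system is at equilibrium.

yes, at equilibrium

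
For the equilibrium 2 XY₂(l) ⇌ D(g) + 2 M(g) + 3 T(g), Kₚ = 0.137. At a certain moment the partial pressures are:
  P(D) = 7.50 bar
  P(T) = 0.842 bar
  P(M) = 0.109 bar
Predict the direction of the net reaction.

in the forward direction

(XY₂ is a pure liquid — omitted from Qₚ.)
Qₚ = P(D)·P(M)²·P(T)³ = (7.50)·(0.109)²·(0.842)³ = 0.0532
Qₚ = 0.0532 < Kₚ = 0.137, so the forward reaction proceeds.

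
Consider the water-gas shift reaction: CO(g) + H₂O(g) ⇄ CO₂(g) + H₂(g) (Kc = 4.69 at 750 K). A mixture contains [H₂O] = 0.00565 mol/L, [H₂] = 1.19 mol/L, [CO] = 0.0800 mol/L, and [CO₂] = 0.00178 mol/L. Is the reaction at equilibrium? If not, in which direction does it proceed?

Qc = [CO₂]·[H₂] / ([CO]·[H₂O]) = (0.00178)·(1.19) / ((0.0800)·(0.00565)) = 4.69
Qc = 4.69 = Kc, so the system is already at equilibrium.

no net change (already at equilibrium)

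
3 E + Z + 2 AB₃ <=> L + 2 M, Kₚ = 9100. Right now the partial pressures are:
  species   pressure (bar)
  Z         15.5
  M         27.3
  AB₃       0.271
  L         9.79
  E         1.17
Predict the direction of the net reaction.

Qₚ = P(L)·P(M)² / (P(E)³·P(Z)·P(AB₃)²) = (9.79)·(27.3)² / ((1.17)³·(15.5)·(0.271)²) = 4000
Qₚ = 4000 < Kₚ = 9100, so the forward reaction proceeds.

forward (toward products)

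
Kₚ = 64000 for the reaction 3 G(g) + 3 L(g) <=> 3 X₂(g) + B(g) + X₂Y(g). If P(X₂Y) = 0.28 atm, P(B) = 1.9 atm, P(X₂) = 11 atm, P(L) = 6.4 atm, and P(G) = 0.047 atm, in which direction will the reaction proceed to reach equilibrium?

toward products

Qₚ = P(X₂)³·P(B)·P(X₂Y) / (P(G)³·P(L)³) = (11)³·(1.9)·(0.28) / ((0.047)³·(6.4)³) = 26000
Qₚ = 26000 < Kₚ = 64000, so the forward reaction proceeds.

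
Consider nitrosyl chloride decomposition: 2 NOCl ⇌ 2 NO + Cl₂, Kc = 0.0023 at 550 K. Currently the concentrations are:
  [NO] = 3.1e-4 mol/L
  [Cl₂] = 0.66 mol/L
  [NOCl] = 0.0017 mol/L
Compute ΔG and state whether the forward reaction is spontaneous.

Qc = [NO]²·[Cl₂] / [NOCl]² = (3.1e-4)²·(0.66) / (0.0017)² = 0.0219
ΔG = RT ln(Qc/Kc) = (8.314 J mol⁻¹ K⁻¹)(550 K) × ln(0.0219/0.0023)
   = (4.573 kJ/mol)(2.254) = 10.3 kJ/mol
ΔG > 0, so the forward reaction is non-spontaneous (proceeds in reverse).

ΔG = 10.3 kJ/mol; the forward reaction is non-spontaneous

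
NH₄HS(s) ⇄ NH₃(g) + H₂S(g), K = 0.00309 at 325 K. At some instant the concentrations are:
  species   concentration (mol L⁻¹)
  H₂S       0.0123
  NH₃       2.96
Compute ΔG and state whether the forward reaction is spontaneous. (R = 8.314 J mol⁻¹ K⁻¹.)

(NH₄HS is a pure solid — omitted from Q.)
Q = [NH₃]·[H₂S] = (2.96)·(0.0123) = 0.0364
ΔG = RT ln(Q/K) = (8.314 J mol⁻¹ K⁻¹)(325 K) × ln(0.0364/0.00309)
   = (2.702 kJ/mol)(2.466) = 6.66 kJ/mol
ΔG > 0, so the forward reaction is non-spontaneous (proceeds in reverse).

ΔG = 6.66 kJ/mol; the forward reaction is non-spontaneous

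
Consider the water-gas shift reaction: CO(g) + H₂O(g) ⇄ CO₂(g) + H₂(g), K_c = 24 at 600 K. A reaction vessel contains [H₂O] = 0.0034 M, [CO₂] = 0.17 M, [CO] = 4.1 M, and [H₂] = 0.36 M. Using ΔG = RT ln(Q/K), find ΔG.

ΔG = -8.47 kJ/mol

Q_c = [CO₂]·[H₂] / ([CO]·[H₂O]) = (0.17)·(0.36) / ((4.1)·(0.0034)) = 4.39
ΔG = RT ln(Q_c/K_c) = (8.314 J mol⁻¹ K⁻¹)(600 K) × ln(4.39/24)
   = (4.988 kJ/mol)(-1.699) = -8.47 kJ/mol
ΔG < 0, so the forward reaction is spontaneous (proceeds forward).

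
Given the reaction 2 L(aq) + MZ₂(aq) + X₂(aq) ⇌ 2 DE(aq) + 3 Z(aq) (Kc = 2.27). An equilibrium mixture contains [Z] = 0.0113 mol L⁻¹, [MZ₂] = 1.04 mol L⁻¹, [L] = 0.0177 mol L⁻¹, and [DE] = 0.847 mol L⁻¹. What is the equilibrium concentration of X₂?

At equilibrium, Kc = [DE]²·[Z]³ / ([L]²·[MZ₂]·[X₂]) = 2.27.
(0.847)²·(0.0113)³ / ((0.0177)²·(1.04)·([X₂])) = 2.27
[X₂] = 0.00140 mol L⁻¹

[X₂] = 0.00140 mol L⁻¹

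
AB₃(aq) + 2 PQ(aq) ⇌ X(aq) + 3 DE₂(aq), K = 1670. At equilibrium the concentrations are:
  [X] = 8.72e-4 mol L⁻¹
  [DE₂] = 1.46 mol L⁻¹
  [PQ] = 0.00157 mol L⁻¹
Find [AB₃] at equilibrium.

At equilibrium, K = [X]·[DE₂]³ / ([AB₃]·[PQ]²) = 1670.
(8.72e-4)·(1.46)³ / (([AB₃])·(0.00157)²) = 1670
[AB₃] = 0.659 mol L⁻¹

[AB₃] = 0.659 mol L⁻¹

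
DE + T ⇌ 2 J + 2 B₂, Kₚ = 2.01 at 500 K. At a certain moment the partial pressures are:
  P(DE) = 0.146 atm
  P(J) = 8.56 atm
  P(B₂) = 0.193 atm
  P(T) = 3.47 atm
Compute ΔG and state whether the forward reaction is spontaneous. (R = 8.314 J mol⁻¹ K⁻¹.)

Qₚ = P(J)²·P(B₂)² / (P(DE)·P(T)) = (8.56)²·(0.193)² / ((0.146)·(3.47)) = 5.39
ΔG = RT ln(Qₚ/Kₚ) = (8.314 J mol⁻¹ K⁻¹)(500 K) × ln(5.39/2.01)
   = (4.157 kJ/mol)(0.9864) = 4.10 kJ/mol
ΔG > 0, so the forward reaction is non-spontaneous (proceeds in reverse).

ΔG = 4.10 kJ/mol; the forward reaction is non-spontaneous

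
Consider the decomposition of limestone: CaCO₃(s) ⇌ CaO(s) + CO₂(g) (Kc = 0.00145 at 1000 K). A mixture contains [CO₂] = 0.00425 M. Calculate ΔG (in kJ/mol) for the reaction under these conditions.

(CaCO₃, CaO are pure solids — omitted from Qc.)
Qc = [CO₂] = 0.00425
ΔG = RT ln(Qc/Kc) = (8.314 J mol⁻¹ K⁻¹)(1000 K) × ln(0.00425/0.00145)
   = (8.314 kJ/mol)(1.075) = 8.94 kJ/mol
ΔG > 0, so the forward reaction is non-spontaneous (proceeds in reverse).

ΔG = 8.94 kJ/mol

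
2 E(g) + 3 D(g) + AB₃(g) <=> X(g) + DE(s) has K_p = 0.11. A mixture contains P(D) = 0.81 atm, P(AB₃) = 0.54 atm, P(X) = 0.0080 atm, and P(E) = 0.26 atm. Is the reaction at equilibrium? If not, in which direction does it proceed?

(DE is a pure solid — omitted from Q_p.)
Q_p = P(X) / (P(E)²·P(D)³·P(AB₃)) = (0.0080) / ((0.26)²·(0.81)³·(0.54)) = 0.41
Q_p = 0.41 > K_p = 0.11, so the reverse reaction proceeds.

in the reverse direction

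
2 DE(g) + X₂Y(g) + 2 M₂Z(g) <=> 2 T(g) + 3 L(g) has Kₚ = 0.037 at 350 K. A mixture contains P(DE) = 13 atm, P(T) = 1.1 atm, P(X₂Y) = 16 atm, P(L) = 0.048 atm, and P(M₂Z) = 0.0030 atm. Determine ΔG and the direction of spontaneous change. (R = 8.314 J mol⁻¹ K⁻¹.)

ΔG = -5.55 kJ/mol; the forward reaction is spontaneous

Qₚ = P(T)²·P(L)³ / (P(DE)²·P(X₂Y)·P(M₂Z)²) = (1.1)²·(0.048)³ / ((13)²·(16)·(0.0030)²) = 0.00550
ΔG = RT ln(Qₚ/Kₚ) = (8.314 J mol⁻¹ K⁻¹)(350 K) × ln(0.00550/0.037)
   = (2.910 kJ/mol)(-1.906) = -5.55 kJ/mol
ΔG < 0, so the forward reaction is spontaneous (proceeds forward).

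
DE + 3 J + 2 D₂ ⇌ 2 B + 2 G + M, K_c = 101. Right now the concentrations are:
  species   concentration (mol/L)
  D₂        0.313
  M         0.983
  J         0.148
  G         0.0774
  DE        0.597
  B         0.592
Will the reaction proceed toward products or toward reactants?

Q_c = [B]²·[G]²·[M] / ([DE]·[J]³·[D₂]²) = (0.592)²·(0.0774)²·(0.983) / ((0.597)·(0.148)³·(0.313)²) = 10.9
Q_c = 10.9 < K_c = 101, so the forward reaction proceeds.

toward products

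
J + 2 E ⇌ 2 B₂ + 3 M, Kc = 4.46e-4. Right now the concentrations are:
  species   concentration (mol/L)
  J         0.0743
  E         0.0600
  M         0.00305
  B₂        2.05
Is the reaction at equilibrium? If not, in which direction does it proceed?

Qc = [B₂]²·[M]³ / ([J]·[E]²) = (2.05)²·(0.00305)³ / ((0.0743)·(0.0600)²) = 4.46e-4
Qc = 4.46e-4 = Kc, so the system is already at equilibrium.

neither direction; the system is at equilibrium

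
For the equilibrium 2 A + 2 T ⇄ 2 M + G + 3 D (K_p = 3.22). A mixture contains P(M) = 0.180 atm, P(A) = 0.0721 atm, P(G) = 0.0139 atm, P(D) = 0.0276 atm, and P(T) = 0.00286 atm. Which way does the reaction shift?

toward products

Q_p = P(M)²·P(G)·P(D)³ / (P(A)²·P(T)²) = (0.180)²·(0.0139)·(0.0276)³ / ((0.0721)²·(0.00286)²) = 0.223
Q_p = 0.223 < K_p = 3.22, so the forward reaction proceeds.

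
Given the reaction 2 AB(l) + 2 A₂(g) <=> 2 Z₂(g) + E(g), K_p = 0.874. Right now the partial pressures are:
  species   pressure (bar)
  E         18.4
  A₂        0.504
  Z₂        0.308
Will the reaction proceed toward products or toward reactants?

toward reactants

(AB is a pure liquid — omitted from Q_p.)
Q_p = P(Z₂)²·P(E) / P(A₂)² = (0.308)²·(18.4) / (0.504)² = 6.87
Q_p = 6.87 > K_p = 0.874, so the reverse reaction proceeds.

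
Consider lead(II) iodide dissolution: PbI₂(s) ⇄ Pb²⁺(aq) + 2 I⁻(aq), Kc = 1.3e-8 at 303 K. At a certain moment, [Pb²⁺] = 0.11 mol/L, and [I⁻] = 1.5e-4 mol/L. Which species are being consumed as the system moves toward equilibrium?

(PbI₂ is a pure solid — omitted from Qc.)
Qc = [Pb²⁺]·[I⁻]² = (0.11)·(1.5e-4)² = 2.5e-9
Qc = 2.5e-9 < Kc = 1.3e-8: net forward reaction.

PbI₂ (reactants)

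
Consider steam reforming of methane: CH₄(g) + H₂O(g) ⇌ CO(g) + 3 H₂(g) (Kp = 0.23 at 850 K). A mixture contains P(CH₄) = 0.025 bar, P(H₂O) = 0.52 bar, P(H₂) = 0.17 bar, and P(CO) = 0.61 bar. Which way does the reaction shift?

Qp = P(CO)·P(H₂)³ / (P(CH₄)·P(H₂O)) = (0.61)·(0.17)³ / ((0.025)·(0.52)) = 0.23
Qp = 0.23 = Kp, so the system is already at equilibrium.

neither direction; the system is at equilibrium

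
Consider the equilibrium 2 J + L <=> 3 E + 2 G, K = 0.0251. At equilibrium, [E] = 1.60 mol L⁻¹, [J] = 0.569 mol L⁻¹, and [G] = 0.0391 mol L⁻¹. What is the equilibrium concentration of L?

[L] = 0.771 mol L⁻¹

At equilibrium, K = [E]³·[G]² / ([J]²·[L]) = 0.0251.
(1.60)³·(0.0391)² / ((0.569)²·([L])) = 0.0251
[L] = 0.771 mol L⁻¹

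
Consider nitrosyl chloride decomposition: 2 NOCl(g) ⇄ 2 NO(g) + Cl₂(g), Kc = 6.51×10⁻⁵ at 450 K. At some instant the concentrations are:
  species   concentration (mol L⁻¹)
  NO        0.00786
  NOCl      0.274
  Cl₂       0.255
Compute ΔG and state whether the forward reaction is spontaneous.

Qc = [NO]²·[Cl₂] / [NOCl]² = (0.00786)²·(0.255) / (0.274)² = 2.10×10⁻⁴
ΔG = RT ln(Qc/Kc) = (8.314 J mol⁻¹ K⁻¹)(450 K) × ln(2.10×10⁻⁴/6.51×10⁻⁵)
   = (3.741 kJ/mol)(1.171) = 4.38 kJ/mol
ΔG > 0, so the forward reaction is non-spontaneous (proceeds in reverse).

ΔG = 4.38 kJ/mol; the forward reaction is non-spontaneous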